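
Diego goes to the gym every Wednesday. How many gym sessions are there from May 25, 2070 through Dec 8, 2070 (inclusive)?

May 25, 2070 is a Sunday.
That's 198 days from start to end, counting both.
198 = 7 × 28 + 2, so there are 28 full weeks plus 2 extra days.
Each full week contributes one Wednesday: 28 so far.
The 2 extra days are Sunday, Monday — none qualify.
Total: 28 + 0 = 28.

28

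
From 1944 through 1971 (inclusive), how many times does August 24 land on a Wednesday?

Day of week of August 24 in each year:
1944: Thu, 1945: Fri, 1946: Sat, 1947: Sun, 1948: Tue, 1949: Wed ✓, 1950: Thu, 1951: Fri, 1952: Sun, 1953: Mon, 1954: Tue, 1955: Wed ✓, 1956: Fri, 1957: Sat, 1958: Sun, 1959: Mon, 1960: Wed ✓, 1961: Thu, 1962: Fri, 1963: Sat, 1964: Mon, 1965: Tue, 1966: Wed ✓, 1967: Thu, 1968: Sat, 1969: Sun, 1970: Mon, 1971: Tue
Wednesdays: 1949, 1955, 1960, 1966.

4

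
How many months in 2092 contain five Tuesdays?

5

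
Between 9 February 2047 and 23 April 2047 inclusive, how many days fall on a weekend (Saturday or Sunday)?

22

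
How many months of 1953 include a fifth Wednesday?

4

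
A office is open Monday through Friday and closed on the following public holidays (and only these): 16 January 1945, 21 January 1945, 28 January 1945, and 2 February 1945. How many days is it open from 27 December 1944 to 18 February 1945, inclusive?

36

27 December 1944 is a Wednesday.
That's 54 days from start to end, counting both.
54 = 7 × 7 + 5, so there are 7 full weeks plus 5 extra days.
Each full week contributes 5 weekdays (Mon–Fri): 7 × 5 = 35.
The 5 extra days are Wed, Thu, Fri, Sat, Sun — 3 of them qualify.
Total: 35 + 3 = 38.
Holidays: 16 January 1945 (Tue); 21 January 1945 (Sun); 28 January 1945 (Sun); 2 February 1945 (Fri).
2 of the 4 holidays fall on weekdays; the rest are weekends and were already excluded.
Business days: 38 − 2 = 36.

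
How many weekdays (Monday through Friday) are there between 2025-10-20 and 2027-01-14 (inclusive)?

2025-10-20 is a Monday.
The range spans 452 days (inclusive of both endpoints).
452 = 7 × 64 + 4, so there are 64 full weeks plus 4 extra days.
Each full week contributes 5 weekdays (Mon–Fri): 64 × 5 = 320.
The 4 extra days are Monday, Tuesday, Wednesday, Thursday — 4 of them qualify.
Total: 320 + 4 = 324.

324 weekdays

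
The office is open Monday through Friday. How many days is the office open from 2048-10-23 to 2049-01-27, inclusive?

69 weekdays

2048-10-23 is a Friday.
From 2048-10-23 to 2049-01-27 is 97 days inclusive.
97 = 7 × 13 + 6, so there are 13 full weeks plus 6 extra days.
Each full week contributes 5 weekdays (Mon–Fri): 13 × 5 = 65.
The 6 extra days are Friday, Saturday, Sunday, Monday, Tuesday, Wednesday — 4 of them qualify.
Total: 65 + 4 = 69.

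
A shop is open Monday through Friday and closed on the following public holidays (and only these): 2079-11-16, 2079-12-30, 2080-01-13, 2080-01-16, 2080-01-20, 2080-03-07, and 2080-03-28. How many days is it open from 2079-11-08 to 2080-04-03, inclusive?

2079-11-08 is a Wednesday.
The range spans 148 days (inclusive of both endpoints).
148 = 7 × 21 + 1, so there are 21 full weeks plus 1 extra day.
Each full week contributes 5 weekdays (Mon–Fri): 21 × 5 = 105.
The 1 extra day is Wed — 1 of them qualifies.
Total: 105 + 1 = 106.
Holidays: 2079-11-16 (Thu); 2079-12-30 (Sat); 2080-01-13 (Sat); 2080-01-16 (Tue); 2080-01-20 (Sat); 2080-03-07 (Thu); 2080-03-28 (Thu).
4 of the 7 holidays fall on weekdays; the rest are weekends and were already excluded.
Business days: 106 − 4 = 102.

102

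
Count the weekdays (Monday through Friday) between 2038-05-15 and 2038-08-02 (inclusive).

56

2038-05-15 is a Saturday.
From 2038-05-15 to 2038-08-02 is 80 days inclusive.
80 = 7 × 11 + 3, so there are 11 full weeks plus 3 extra days.
Each full week contributes 5 weekdays (Mon–Fri): 11 × 5 = 55.
The 3 extra days are Sat, Sun, Mon — 1 of them qualifies.
Total: 55 + 1 = 56.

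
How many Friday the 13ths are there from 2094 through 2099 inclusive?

11

Friday-the-13ths by year:
2094: Aug
2095: May
2096: Jan, Apr, Jul
2097: Sep, Dec
2098: Jun
2099: Feb, Mar, Nov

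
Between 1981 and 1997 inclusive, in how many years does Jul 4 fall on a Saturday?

Day of week of July 4 in each year:
1981: Sat ✓, 1982: Sun, 1983: Mon, 1984: Wed, 1985: Thu, 1986: Fri, 1987: Sat ✓, 1988: Mon, 1989: Tue, 1990: Wed, 1991: Thu, 1992: Sat ✓, 1993: Sun, 1994: Mon, 1995: Tue, 1996: Thu, 1997: Fri
Saturdays: 1981, 1987, 1992.

3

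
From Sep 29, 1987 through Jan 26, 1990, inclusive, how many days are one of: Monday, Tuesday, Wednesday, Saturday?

486

Sep 29, 1987 is a Tuesday.
The range spans 851 days (inclusive of both endpoints).
851 = 7 × 121 + 4, so there are 121 full weeks plus 4 extra days.
Each full week contributes 4 days from the set (Mon, Tue, Wed, Sat): 121 × 4 = 484.
The 4 extra days are Tue, Wed, Thu, Fri — 2 of them qualify.
Total: 484 + 2 = 486.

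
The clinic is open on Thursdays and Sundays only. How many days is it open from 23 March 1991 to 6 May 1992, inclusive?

117

23 March 1991 is a Saturday.
From 23 March 1991 to 6 May 1992 is 411 days inclusive.
411 = 7 × 58 + 5, so there are 58 full weeks plus 5 extra days.
Each full week contributes 2 days from the set (Thu, Sun): 58 × 2 = 116.
The 5 extra days are Sat, Sun, Mon, Tue, Wed — 1 of them qualifies.
Total: 116 + 1 = 117.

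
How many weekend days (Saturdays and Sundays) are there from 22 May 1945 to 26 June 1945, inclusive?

22 May 1945 is a Tuesday.
The range spans 36 days (inclusive of both endpoints).
36 = 7 × 5 + 1, so there are 5 full weeks plus 1 extra day.
Each full week contributes 2 weekend days (Sat, Sun): 5 × 2 = 10.
The 1 extra day is Tue — none qualify.
Total: 10 + 0 = 10.

10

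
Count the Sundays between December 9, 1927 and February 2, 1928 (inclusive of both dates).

December 9, 1927 is a Friday.
That's 56 days from start to end, counting both.
56 = 7 × 8, so the span is exactly 8 full weeks.
Each full week contributes one Sunday: 8 so far.
Total: 8.

8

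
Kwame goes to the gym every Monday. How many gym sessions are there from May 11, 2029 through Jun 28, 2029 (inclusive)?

May 11, 2029 is a Friday.
The range spans 49 days (inclusive of both endpoints).
49 = 7 × 7, so the span is exactly 7 full weeks.
Each full week contributes one Monday: 7 so far.

7 Mondays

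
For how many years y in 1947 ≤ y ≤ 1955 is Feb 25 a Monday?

1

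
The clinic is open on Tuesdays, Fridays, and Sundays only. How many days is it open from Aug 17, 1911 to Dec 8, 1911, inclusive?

49

Aug 17, 1911 is a Thursday.
From Aug 17, 1911 to Dec 8, 1911 is 114 days inclusive.
114 = 7 × 16 + 2, so there are 16 full weeks plus 2 extra days.
Each full week contributes 3 days from the set (Tue, Fri, Sun): 16 × 3 = 48.
The 2 extra days are Thu, Fri — 1 of them qualifies.
Total: 48 + 1 = 49.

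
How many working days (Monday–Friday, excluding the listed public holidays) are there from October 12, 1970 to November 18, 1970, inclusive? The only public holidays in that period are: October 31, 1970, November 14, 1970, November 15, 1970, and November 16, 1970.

October 12, 1970 is a Monday.
From October 12, 1970 to November 18, 1970 is 38 days inclusive.
38 = 7 × 5 + 3, so there are 5 full weeks plus 3 extra days.
Each full week contributes 5 weekdays (Mon–Fri): 5 × 5 = 25.
The 3 extra days are Monday, Tuesday, Wednesday — 3 of them qualify.
Total: 25 + 3 = 28.
Holidays: October 31, 1970 (Sat); November 14, 1970 (Sat); November 15, 1970 (Sun); November 16, 1970 (Mon).
1 of the 4 holidays fall on weekdays; the rest are weekends and were already excluded.
Business days: 28 − 1 = 27.

27 working days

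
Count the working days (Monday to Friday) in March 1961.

1961-03-01 is a Wednesday.
That's 31 days from start to end, counting both.
31 = 7 × 4 + 3, so there are 4 full weeks plus 3 extra days.
Each full week contributes 5 weekdays (Mon–Fri): 4 × 5 = 20.
The 3 extra days are Wed, Thu, Fri — 3 of them qualify.
Total: 20 + 3 = 23.

23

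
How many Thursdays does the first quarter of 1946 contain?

January 1, 1946 is a Tuesday.
That's 90 days from start to end, counting both.
90 = 7 × 12 + 6, so there are 12 full weeks plus 6 extra days.
Each full week contributes one Thursday: 12 so far.
The 6 extra days are Tuesday, Wednesday, Thursday, Friday, Saturday, Sunday — 1 of them qualifies.
Total: 12 + 1 = 13.

13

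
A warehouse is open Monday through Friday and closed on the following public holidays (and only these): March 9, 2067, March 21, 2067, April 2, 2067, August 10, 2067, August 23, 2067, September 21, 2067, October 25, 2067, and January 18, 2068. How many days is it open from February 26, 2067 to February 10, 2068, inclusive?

243

February 26, 2067 is a Saturday.
That's 350 days from start to end, counting both.
350 = 7 × 50, so the span is exactly 50 full weeks.
Each full week contributes 5 weekdays (Mon–Fri): 50 × 5 = 250.
Holidays: March 9, 2067 (Wed); March 21, 2067 (Mon); April 2, 2067 (Sat); August 10, 2067 (Wed); August 23, 2067 (Tue); September 21, 2067 (Wed); October 25, 2067 (Tue); January 18, 2068 (Wed).
7 of the 8 holidays fall on weekdays; the rest are weekends and were already excluded.
Business days: 250 − 7 = 243.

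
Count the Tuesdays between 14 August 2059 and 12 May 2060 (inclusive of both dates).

14 August 2059 is a Thursday.
From 14 August 2059 to 12 May 2060 is 273 days inclusive.
273 = 7 × 39, so the span is exactly 39 full weeks.
Each full week contributes one Tuesday: 39 so far.

39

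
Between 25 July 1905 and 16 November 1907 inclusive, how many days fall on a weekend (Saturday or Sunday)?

241

25 July 1905 is a Tuesday.
The range spans 845 days (inclusive of both endpoints).
845 = 7 × 120 + 5, so there are 120 full weeks plus 5 extra days.
Each full week contributes 2 weekend days (Sat, Sun): 120 × 2 = 240.
The 5 extra days are Tuesday, Wednesday, Thursday, Friday, Saturday — 1 of them qualifies.
Total: 240 + 1 = 241.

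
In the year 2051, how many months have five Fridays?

A month has five Fridays exactly when Friday falls within its first (length − 28) days.
Jan: 31 days, starts Sun → 5 of Sun, Mon, Tue
Feb: 28 days, starts Wed → 5 of (none)
Mar: 31 days, starts Wed → 5 of Wed, Thu, Fri ✓
Apr: 30 days, starts Sat → 5 of Sat, Sun
May: 31 days, starts Mon → 5 of Mon, Tue, Wed
Jun: 30 days, starts Thu → 5 of Thu, Fri ✓
Jul: 31 days, starts Sat → 5 of Sat, Sun, Mon
Aug: 31 days, starts Tue → 5 of Tue, Wed, Thu
Sep: 30 days, starts Fri → 5 of Fri, Sat ✓
Oct: 31 days, starts Sun → 5 of Sun, Mon, Tue
Nov: 30 days, starts Wed → 5 of Wed, Thu
Dec: 31 days, starts Fri → 5 of Fri, Sat, Sun ✓
Months with five Fridays: Mar, Jun, Sep, Dec.

4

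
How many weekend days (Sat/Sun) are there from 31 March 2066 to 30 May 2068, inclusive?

31 March 2066 is a Wednesday.
From 31 March 2066 to 30 May 2068 is 792 days inclusive.
792 = 7 × 113 + 1, so there are 113 full weeks plus 1 extra day.
Each full week contributes 2 weekend days (Sat, Sun): 113 × 2 = 226.
The 1 extra day is Wed — none qualify.
Total: 226 + 0 = 226.

226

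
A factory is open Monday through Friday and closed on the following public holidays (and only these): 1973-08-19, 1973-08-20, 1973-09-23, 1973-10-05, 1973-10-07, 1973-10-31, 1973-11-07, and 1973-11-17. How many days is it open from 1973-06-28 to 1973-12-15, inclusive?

1973-06-28 is a Thursday.
The range spans 171 days (inclusive of both endpoints).
171 = 7 × 24 + 3, so there are 24 full weeks plus 3 extra days.
Each full week contributes 5 weekdays (Mon–Fri): 24 × 5 = 120.
The 3 extra days are Thursday, Friday, Saturday — 2 of them qualify.
Total: 120 + 2 = 122.
Holidays: 1973-08-19 (Sun); 1973-08-20 (Mon); 1973-09-23 (Sun); 1973-10-05 (Fri); 1973-10-07 (Sun); 1973-10-31 (Wed); 1973-11-07 (Wed); 1973-11-17 (Sat).
4 of the 8 holidays fall on weekdays; the rest are weekends and were already excluded.
Business days: 122 − 4 = 118.

118 working days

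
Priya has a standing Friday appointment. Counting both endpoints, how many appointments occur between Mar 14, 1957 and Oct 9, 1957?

30

Mar 14, 1957 is a Thursday.
That's 210 days from start to end, counting both.
210 = 7 × 30, so the span is exactly 30 full weeks.
Each full week contributes one Friday: 30 so far.
Total: 30.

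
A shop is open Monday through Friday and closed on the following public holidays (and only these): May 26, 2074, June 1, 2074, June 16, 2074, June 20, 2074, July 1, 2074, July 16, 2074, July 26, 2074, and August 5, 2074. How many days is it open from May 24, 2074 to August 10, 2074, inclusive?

53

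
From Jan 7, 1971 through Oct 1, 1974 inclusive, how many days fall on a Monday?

Jan 7, 1971 is a Thursday.
From Jan 7, 1971 to Oct 1, 1974 is 1364 days inclusive.
1364 = 7 × 194 + 6, so there are 194 full weeks plus 6 extra days.
Each full week contributes one Monday: 194 so far.
The 6 extra days are Thursday, Friday, Saturday, Sunday, Monday, Tuesday — 1 of them qualifies.
Total: 194 + 1 = 195.

195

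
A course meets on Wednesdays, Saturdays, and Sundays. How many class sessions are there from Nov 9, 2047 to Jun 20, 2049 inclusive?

Nov 9, 2047 is a Saturday.
The range spans 590 days (inclusive of both endpoints).
590 = 7 × 84 + 2, so there are 84 full weeks plus 2 extra days.
Each full week contributes 3 days from the set (Wed, Sat, Sun): 84 × 3 = 252.
The 2 extra days are Saturday, Sunday — 2 of them qualify.
Total: 252 + 2 = 254.

254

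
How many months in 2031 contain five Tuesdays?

4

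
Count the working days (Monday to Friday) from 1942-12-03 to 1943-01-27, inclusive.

1942-12-03 is a Thursday.
The range spans 56 days (inclusive of both endpoints).
56 = 7 × 8, so the span is exactly 8 full weeks.
Each full week contributes 5 weekdays (Mon–Fri): 8 × 5 = 40.

40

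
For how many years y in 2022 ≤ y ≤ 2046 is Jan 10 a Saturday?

Day of week of January 10 in each year:
2022: Mon, 2023: Tue, 2024: Wed, 2025: Fri, 2026: Sat ✓, 2027: Sun, 2028: Mon, 2029: Wed, 2030: Thu, 2031: Fri, 2032: Sat ✓, 2033: Mon, 2034: Tue, 2035: Wed, 2036: Thu, 2037: Sat ✓, 2038: Sun, 2039: Mon, 2040: Tue, 2041: Thu, 2042: Fri, 2043: Sat ✓, 2044: Sun, 2045: Tue, 2046: Wed
Saturdays: 2026, 2032, 2037, 2043.

4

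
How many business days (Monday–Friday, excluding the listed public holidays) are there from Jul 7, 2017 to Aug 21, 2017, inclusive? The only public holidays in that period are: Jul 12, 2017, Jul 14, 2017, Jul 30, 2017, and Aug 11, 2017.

29 business days

Jul 7, 2017 is a Friday.
That's 46 days from start to end, counting both.
46 = 7 × 6 + 4, so there are 6 full weeks plus 4 extra days.
Each full week contributes 5 weekdays (Mon–Fri): 6 × 5 = 30.
The 4 extra days are Friday, Saturday, Sunday, Monday — 2 of them qualify.
Total: 30 + 2 = 32.
Holidays: Jul 12, 2017 (Wed); Jul 14, 2017 (Fri); Jul 30, 2017 (Sun); Aug 11, 2017 (Fri).
3 of the 4 holidays fall on weekdays; the rest are weekends and were already excluded.
Business days: 32 − 3 = 29.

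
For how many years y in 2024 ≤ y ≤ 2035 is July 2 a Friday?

2

Day of week of July 2 in each year:
2024: Tue, 2025: Wed, 2026: Thu, 2027: Fri ✓, 2028: Sun, 2029: Mon, 2030: Tue, 2031: Wed, 2032: Fri ✓, 2033: Sat, 2034: Sun, 2035: Mon
Fridays: 2027, 2032.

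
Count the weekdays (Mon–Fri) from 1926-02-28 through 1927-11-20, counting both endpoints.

450

1926-02-28 is a Sunday.
That's 631 days from start to end, counting both.
631 = 7 × 90 + 1, so there are 90 full weeks plus 1 extra day.
Each full week contributes 5 weekdays (Mon–Fri): 90 × 5 = 450.
The 1 extra day is Sunday — none qualify.
Total: 450 + 0 = 450.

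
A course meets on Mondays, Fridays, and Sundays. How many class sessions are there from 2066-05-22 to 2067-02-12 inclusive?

2066-05-22 is a Saturday.
That's 267 days from start to end, counting both.
267 = 7 × 38 + 1, so there are 38 full weeks plus 1 extra day.
Each full week contributes 3 days from the set (Mon, Fri, Sun): 38 × 3 = 114.
The 1 extra day is Sat — none qualify.
Total: 114 + 0 = 114.

114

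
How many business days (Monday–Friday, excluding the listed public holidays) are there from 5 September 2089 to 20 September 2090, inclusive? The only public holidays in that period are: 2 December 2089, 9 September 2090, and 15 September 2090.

271 business days

5 September 2089 is a Monday.
From 5 September 2089 to 20 September 2090 is 381 days inclusive.
381 = 7 × 54 + 3, so there are 54 full weeks plus 3 extra days.
Each full week contributes 5 weekdays (Mon–Fri): 54 × 5 = 270.
The 3 extra days are Mon, Tue, Wed — 3 of them qualify.
Total: 270 + 3 = 273.
Holidays: 2 December 2089 (Fri); 9 September 2090 (Sat); 15 September 2090 (Fri).
2 of the 3 holidays fall on weekdays; the rest are weekends and were already excluded.
Business days: 273 − 2 = 271.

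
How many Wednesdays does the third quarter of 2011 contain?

July 1, 2011 is a Friday.
The range spans 92 days (inclusive of both endpoints).
92 = 7 × 13 + 1, so there are 13 full weeks plus 1 extra day.
Each full week contributes one Wednesday: 13 so far.
The 1 extra day is Friday — none qualify.
Total: 13 + 0 = 13.

13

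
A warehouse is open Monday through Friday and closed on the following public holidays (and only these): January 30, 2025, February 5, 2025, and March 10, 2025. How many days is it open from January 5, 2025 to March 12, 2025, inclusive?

45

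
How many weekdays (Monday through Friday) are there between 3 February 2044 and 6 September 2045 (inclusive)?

3 February 2044 is a Wednesday.
From 3 February 2044 to 6 September 2045 is 582 days inclusive.
582 = 7 × 83 + 1, so there are 83 full weeks plus 1 extra day.
Each full week contributes 5 weekdays (Mon–Fri): 83 × 5 = 415.
The 1 extra day is Wed — 1 of them qualifies.
Total: 415 + 1 = 416.

416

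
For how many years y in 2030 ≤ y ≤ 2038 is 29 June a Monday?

Day of week of June 29 in each year:
2030: Sat, 2031: Sun, 2032: Tue, 2033: Wed, 2034: Thu, 2035: Fri, 2036: Sun, 2037: Mon ✓, 2038: Tue
Mondays: 2037.

1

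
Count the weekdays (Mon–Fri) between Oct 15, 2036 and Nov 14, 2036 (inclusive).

23 weekdays

Oct 15, 2036 is a Wednesday.
From Oct 15, 2036 to Nov 14, 2036 is 31 days inclusive.
31 = 7 × 4 + 3, so there are 4 full weeks plus 3 extra days.
Each full week contributes 5 weekdays (Mon–Fri): 4 × 5 = 20.
The 3 extra days are Wednesday, Thursday, Friday — 3 of them qualify.
Total: 20 + 3 = 23.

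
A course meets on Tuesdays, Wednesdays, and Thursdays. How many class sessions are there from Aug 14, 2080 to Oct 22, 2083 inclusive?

500

Aug 14, 2080 is a Wednesday.
That's 1165 days from start to end, counting both.
1165 = 7 × 166 + 3, so there are 166 full weeks plus 3 extra days.
Each full week contributes 3 days from the set (Tue, Wed, Thu): 166 × 3 = 498.
The 3 extra days are Wednesday, Thursday, Friday — 2 of them qualify.
Total: 498 + 2 = 500.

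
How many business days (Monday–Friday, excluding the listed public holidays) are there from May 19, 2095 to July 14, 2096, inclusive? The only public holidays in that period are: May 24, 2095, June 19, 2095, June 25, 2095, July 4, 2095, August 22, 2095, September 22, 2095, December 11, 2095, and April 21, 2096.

298 business days

May 19, 2095 is a Thursday.
That's 423 days from start to end, counting both.
423 = 7 × 60 + 3, so there are 60 full weeks plus 3 extra days.
Each full week contributes 5 weekdays (Mon–Fri): 60 × 5 = 300.
The 3 extra days are Thursday, Friday, Saturday — 2 of them qualify.
Total: 300 + 2 = 302.
Holidays: May 24, 2095 (Tue); June 19, 2095 (Sun); June 25, 2095 (Sat); July 4, 2095 (Mon); August 22, 2095 (Mon); September 22, 2095 (Thu); December 11, 2095 (Sun); April 21, 2096 (Sat).
4 of the 8 holidays fall on weekdays; the rest are weekends and were already excluded.
Business days: 302 − 4 = 298.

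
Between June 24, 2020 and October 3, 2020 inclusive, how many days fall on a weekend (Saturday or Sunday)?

29

June 24, 2020 is a Wednesday.
The range spans 102 days (inclusive of both endpoints).
102 = 7 × 14 + 4, so there are 14 full weeks plus 4 extra days.
Each full week contributes 2 weekend days (Sat, Sun): 14 × 2 = 28.
The 4 extra days are Wed, Thu, Fri, Sat — 1 of them qualifies.
Total: 28 + 1 = 29.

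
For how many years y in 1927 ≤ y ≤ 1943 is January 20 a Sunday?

Day of week of January 20 in each year:
1927: Thu, 1928: Fri, 1929: Sun ✓, 1930: Mon, 1931: Tue, 1932: Wed, 1933: Fri, 1934: Sat, 1935: Sun ✓, 1936: Mon, 1937: Wed, 1938: Thu, 1939: Fri, 1940: Sat, 1941: Mon, 1942: Tue, 1943: Wed
Sundays: 1929, 1935.

2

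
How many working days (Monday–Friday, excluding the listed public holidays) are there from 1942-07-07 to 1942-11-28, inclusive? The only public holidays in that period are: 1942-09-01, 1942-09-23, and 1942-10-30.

101 working days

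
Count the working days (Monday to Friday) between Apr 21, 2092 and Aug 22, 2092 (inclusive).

90

Apr 21, 2092 is a Monday.
The range spans 124 days (inclusive of both endpoints).
124 = 7 × 17 + 5, so there are 17 full weeks plus 5 extra days.
Each full week contributes 5 weekdays (Mon–Fri): 17 × 5 = 85.
The 5 extra days are Monday, Tuesday, Wednesday, Thursday, Friday — 5 of them qualify.
Total: 85 + 5 = 90.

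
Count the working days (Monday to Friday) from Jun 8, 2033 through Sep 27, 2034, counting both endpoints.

Jun 8, 2033 is a Wednesday.
From Jun 8, 2033 to Sep 27, 2034 is 477 days inclusive.
477 = 7 × 68 + 1, so there are 68 full weeks plus 1 extra day.
Each full week contributes 5 weekdays (Mon–Fri): 68 × 5 = 340.
The 1 extra day is Wednesday — 1 of them qualifies.
Total: 340 + 1 = 341.

341 weekdays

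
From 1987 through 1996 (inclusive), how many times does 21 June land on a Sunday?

Day of week of June 21 in each year:
1987: Sun ✓, 1988: Tue, 1989: Wed, 1990: Thu, 1991: Fri, 1992: Sun ✓, 1993: Mon, 1994: Tue, 1995: Wed, 1996: Fri
Sundays: 1987, 1992.

2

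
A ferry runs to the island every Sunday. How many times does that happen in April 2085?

5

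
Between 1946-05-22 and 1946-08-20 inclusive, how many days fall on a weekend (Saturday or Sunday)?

1946-05-22 is a Wednesday.
The range spans 91 days (inclusive of both endpoints).
91 = 7 × 13, so the span is exactly 13 full weeks.
Each full week contributes 2 weekend days (Sat, Sun): 13 × 2 = 26.
Total: 26.

26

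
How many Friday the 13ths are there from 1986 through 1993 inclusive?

14

Friday-the-13ths by year:
1986: Jun
1987: Feb, Mar, Nov
1988: May
1989: Jan, Oct
1990: Apr, Jul
1991: Sep, Dec
1992: Mar, Nov
1993: Aug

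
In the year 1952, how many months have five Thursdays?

4

A month has five Thursdays exactly when Thursday falls within its first (length − 28) days.
Jan: 31 days, starts Tue → 5 of Tue, Wed, Thu ✓
Feb: 29 days, starts Fri → 5 of Fri
Mar: 31 days, starts Sat → 5 of Sat, Sun, Mon
Apr: 30 days, starts Tue → 5 of Tue, Wed
May: 31 days, starts Thu → 5 of Thu, Fri, Sat ✓
Jun: 30 days, starts Sun → 5 of Sun, Mon
Jul: 31 days, starts Tue → 5 of Tue, Wed, Thu ✓
Aug: 31 days, starts Fri → 5 of Fri, Sat, Sun
Sep: 30 days, starts Mon → 5 of Mon, Tue
Oct: 31 days, starts Wed → 5 of Wed, Thu, Fri ✓
Nov: 30 days, starts Sat → 5 of Sat, Sun
Dec: 31 days, starts Mon → 5 of Mon, Tue, Wed
Months with five Thursdays: Jan, May, Jul, Oct.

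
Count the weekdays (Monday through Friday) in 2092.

262 weekdays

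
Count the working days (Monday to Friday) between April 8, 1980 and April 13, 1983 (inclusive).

April 8, 1980 is a Tuesday.
From April 8, 1980 to April 13, 1983 is 1101 days inclusive.
1101 = 7 × 157 + 2, so there are 157 full weeks plus 2 extra days.
Each full week contributes 5 weekdays (Mon–Fri): 157 × 5 = 785.
The 2 extra days are Tuesday, Wednesday — 2 of them qualify.
Total: 785 + 2 = 787.

787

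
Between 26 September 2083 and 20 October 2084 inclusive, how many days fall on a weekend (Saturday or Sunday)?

111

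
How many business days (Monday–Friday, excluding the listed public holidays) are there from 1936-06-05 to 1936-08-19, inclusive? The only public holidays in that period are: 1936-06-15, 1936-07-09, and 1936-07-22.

51 business days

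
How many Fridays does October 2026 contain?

5

Oct 1, 2026 is a Thursday.
The range spans 31 days (inclusive of both endpoints).
31 = 7 × 4 + 3, so there are 4 full weeks plus 3 extra days.
Each full week contributes one Friday: 4 so far.
The 3 extra days are Thursday, Friday, Saturday — 1 of them qualifies.
Total: 4 + 1 = 5.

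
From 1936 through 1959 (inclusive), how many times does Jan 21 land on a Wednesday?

4

Day of week of January 21 in each year:
1936: Tue, 1937: Thu, 1938: Fri, 1939: Sat, 1940: Sun, 1941: Tue, 1942: Wed ✓, 1943: Thu, 1944: Fri, 1945: Sun, 1946: Mon, 1947: Tue, 1948: Wed ✓, 1949: Fri, 1950: Sat, 1951: Sun, 1952: Mon, 1953: Wed ✓, 1954: Thu, 1955: Fri, 1956: Sat, 1957: Mon, 1958: Tue, 1959: Wed ✓
Wednesdays: 1942, 1948, 1953, 1959.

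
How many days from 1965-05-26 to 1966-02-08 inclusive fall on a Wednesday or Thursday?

74

1965-05-26 is a Wednesday.
The range spans 259 days (inclusive of both endpoints).
259 = 7 × 37, so the span is exactly 37 full weeks.
Each full week contributes 2 days from the set (Wed, Thu): 37 × 2 = 74.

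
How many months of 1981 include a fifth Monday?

A month has five Mondays exactly when Monday falls within its first (length − 28) days.
Jan: 31 days, starts Thu → 5 of Thu, Fri, Sat
Feb: 28 days, starts Sun → 5 of (none)
Mar: 31 days, starts Sun → 5 of Sun, Mon, Tue ✓
Apr: 30 days, starts Wed → 5 of Wed, Thu
May: 31 days, starts Fri → 5 of Fri, Sat, Sun
Jun: 30 days, starts Mon → 5 of Mon, Tue ✓
Jul: 31 days, starts Wed → 5 of Wed, Thu, Fri
Aug: 31 days, starts Sat → 5 of Sat, Sun, Mon ✓
Sep: 30 days, starts Tue → 5 of Tue, Wed
Oct: 31 days, starts Thu → 5 of Thu, Fri, Sat
Nov: 30 days, starts Sun → 5 of Sun, Mon ✓
Dec: 31 days, starts Tue → 5 of Tue, Wed, Thu
Months with five Mondays: Mar, Jun, Aug, Nov.

4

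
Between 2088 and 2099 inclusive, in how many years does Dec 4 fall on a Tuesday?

2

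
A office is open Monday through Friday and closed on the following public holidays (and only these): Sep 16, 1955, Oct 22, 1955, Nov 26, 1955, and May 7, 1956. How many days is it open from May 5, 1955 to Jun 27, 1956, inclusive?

May 5, 1955 is a Thursday.
That's 420 days from start to end, counting both.
420 = 7 × 60, so the span is exactly 60 full weeks.
Each full week contributes 5 weekdays (Mon–Fri): 60 × 5 = 300.
Holidays: Sep 16, 1955 (Fri); Oct 22, 1955 (Sat); Nov 26, 1955 (Sat); May 7, 1956 (Mon).
2 of the 4 holidays fall on weekdays; the rest are weekends and were already excluded.
Business days: 300 − 2 = 298.

298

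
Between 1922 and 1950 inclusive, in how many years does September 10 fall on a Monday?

4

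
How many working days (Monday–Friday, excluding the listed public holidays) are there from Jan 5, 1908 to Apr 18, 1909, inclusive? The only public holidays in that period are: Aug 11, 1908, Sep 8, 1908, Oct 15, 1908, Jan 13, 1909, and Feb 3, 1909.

Jan 5, 1908 is a Sunday.
That's 470 days from start to end, counting both.
470 = 7 × 67 + 1, so there are 67 full weeks plus 1 extra day.
Each full week contributes 5 weekdays (Mon–Fri): 67 × 5 = 335.
The 1 extra day is Sunday — none qualify.
Total: 335 + 0 = 335.
Holidays: Aug 11, 1908 (Tue); Sep 8, 1908 (Tue); Oct 15, 1908 (Thu); Jan 13, 1909 (Wed); Feb 3, 1909 (Wed).
All 5 holidays fall on weekdays, so subtract 5.
Business days: 335 − 5 = 330.

330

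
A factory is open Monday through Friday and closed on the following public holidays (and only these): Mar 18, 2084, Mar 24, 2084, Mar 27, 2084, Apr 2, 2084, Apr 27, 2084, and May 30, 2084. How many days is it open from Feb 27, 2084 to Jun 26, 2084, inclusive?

82 working days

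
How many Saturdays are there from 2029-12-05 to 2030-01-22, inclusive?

2029-12-05 is a Wednesday.
That's 49 days from start to end, counting both.
49 = 7 × 7, so the span is exactly 7 full weeks.
Each full week contributes one Saturday: 7 so far.

7 Saturdays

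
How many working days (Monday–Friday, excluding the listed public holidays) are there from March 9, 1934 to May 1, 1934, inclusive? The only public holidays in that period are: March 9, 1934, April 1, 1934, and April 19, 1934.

March 9, 1934 is a Friday.
From March 9, 1934 to May 1, 1934 is 54 days inclusive.
54 = 7 × 7 + 5, so there are 7 full weeks plus 5 extra days.
Each full week contributes 5 weekdays (Mon–Fri): 7 × 5 = 35.
The 5 extra days are Friday, Saturday, Sunday, Monday, Tuesday — 3 of them qualify.
Total: 35 + 3 = 38.
Holidays: March 9, 1934 (Fri); April 1, 1934 (Sun); April 19, 1934 (Thu).
2 of the 3 holidays fall on weekdays; the rest are weekends and were already excluded.
Business days: 38 − 2 = 36.

36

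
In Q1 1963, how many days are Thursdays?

13

January 1, 1963 is a Tuesday.
The range spans 90 days (inclusive of both endpoints).
90 = 7 × 12 + 6, so there are 12 full weeks plus 6 extra days.
Each full week contributes one Thursday: 12 so far.
The 6 extra days are Tue, Wed, Thu, Fri, Sat, Sun — 1 of them qualifies.
Total: 12 + 1 = 13.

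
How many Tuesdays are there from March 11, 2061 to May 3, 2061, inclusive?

8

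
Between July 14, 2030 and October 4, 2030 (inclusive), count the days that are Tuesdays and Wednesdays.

24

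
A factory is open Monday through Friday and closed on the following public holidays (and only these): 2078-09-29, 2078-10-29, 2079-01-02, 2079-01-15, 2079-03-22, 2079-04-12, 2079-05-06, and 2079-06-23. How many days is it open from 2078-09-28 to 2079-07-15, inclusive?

203 working days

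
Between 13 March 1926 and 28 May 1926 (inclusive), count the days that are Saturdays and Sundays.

22

13 March 1926 is a Saturday.
That's 77 days from start to end, counting both.
77 = 7 × 11, so the span is exactly 11 full weeks.
Each full week contributes 2 days from the set (Sat, Sun): 11 × 2 = 22.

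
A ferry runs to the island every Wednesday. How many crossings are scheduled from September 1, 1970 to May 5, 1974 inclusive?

September 1, 1970 is a Tuesday.
That's 1343 days from start to end, counting both.
1343 = 7 × 191 + 6, so there are 191 full weeks plus 6 extra days.
Each full week contributes one Wednesday: 191 so far.
The 6 extra days are Tuesday, Wednesday, Thursday, Friday, Saturday, Sunday — 1 of them qualifies.
Total: 191 + 1 = 192.

192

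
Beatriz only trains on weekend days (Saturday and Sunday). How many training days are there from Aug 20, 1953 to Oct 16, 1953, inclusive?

16

Aug 20, 1953 is a Thursday.
The range spans 58 days (inclusive of both endpoints).
58 = 7 × 8 + 2, so there are 8 full weeks plus 2 extra days.
Each full week contributes 2 weekend days (Sat, Sun): 8 × 2 = 16.
The 2 extra days are Thursday, Friday — none qualify.
Total: 16 + 0 = 16.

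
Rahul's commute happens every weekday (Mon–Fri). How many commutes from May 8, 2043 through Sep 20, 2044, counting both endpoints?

358

May 8, 2043 is a Friday.
The range spans 502 days (inclusive of both endpoints).
502 = 7 × 71 + 5, so there are 71 full weeks plus 5 extra days.
Each full week contributes 5 weekdays (Mon–Fri): 71 × 5 = 355.
The 5 extra days are Fri, Sat, Sun, Mon, Tue — 3 of them qualify.
Total: 355 + 3 = 358.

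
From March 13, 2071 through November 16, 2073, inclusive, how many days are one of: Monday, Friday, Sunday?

420

March 13, 2071 is a Friday.
From March 13, 2071 to November 16, 2073 is 980 days inclusive.
980 = 7 × 140, so the span is exactly 140 full weeks.
Each full week contributes 3 days from the set (Mon, Fri, Sun): 140 × 3 = 420.
Total: 420.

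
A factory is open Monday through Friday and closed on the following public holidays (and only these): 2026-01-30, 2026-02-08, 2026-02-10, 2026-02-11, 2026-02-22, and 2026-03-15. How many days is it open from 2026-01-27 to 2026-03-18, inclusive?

34 working days

2026-01-27 is a Tuesday.
The range spans 51 days (inclusive of both endpoints).
51 = 7 × 7 + 2, so there are 7 full weeks plus 2 extra days.
Each full week contributes 5 weekdays (Mon–Fri): 7 × 5 = 35.
The 2 extra days are Tue, Wed — 2 of them qualify.
Total: 35 + 2 = 37.
Holidays: 2026-01-30 (Fri); 2026-02-08 (Sun); 2026-02-10 (Tue); 2026-02-11 (Wed); 2026-02-22 (Sun); 2026-03-15 (Sun).
3 of the 6 holidays fall on weekdays; the rest are weekends and were already excluded.
Business days: 37 − 3 = 34.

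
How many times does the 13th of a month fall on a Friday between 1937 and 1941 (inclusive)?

Friday-the-13ths by year:
1937: Aug
1938: May
1939: Jan, Oct
1940: Sep, Dec
1941: Jun

7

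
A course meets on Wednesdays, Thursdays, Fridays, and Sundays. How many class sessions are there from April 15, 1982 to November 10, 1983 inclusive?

329

April 15, 1982 is a Thursday.
From April 15, 1982 to November 10, 1983 is 575 days inclusive.
575 = 7 × 82 + 1, so there are 82 full weeks plus 1 extra day.
Each full week contributes 4 days from the set (Wed, Thu, Fri, Sun): 82 × 4 = 328.
The 1 extra day is Thu — 1 of them qualifies.
Total: 328 + 1 = 329.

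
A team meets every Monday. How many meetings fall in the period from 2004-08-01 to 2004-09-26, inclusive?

2004-08-01 is a Sunday.
The range spans 57 days (inclusive of both endpoints).
57 = 7 × 8 + 1, so there are 8 full weeks plus 1 extra day.
Each full week contributes one Monday: 8 so far.
The 1 extra day is Sunday — none qualify.
Total: 8 + 0 = 8.

8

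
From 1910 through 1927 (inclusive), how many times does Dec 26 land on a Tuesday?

3

Day of week of December 26 in each year:
1910: Mon, 1911: Tue ✓, 1912: Thu, 1913: Fri, 1914: Sat, 1915: Sun, 1916: Tue ✓, 1917: Wed, 1918: Thu, 1919: Fri, 1920: Sun, 1921: Mon, 1922: Tue ✓, 1923: Wed, 1924: Fri, 1925: Sat, 1926: Sun, 1927: Mon
Tuesdays: 1911, 1916, 1922.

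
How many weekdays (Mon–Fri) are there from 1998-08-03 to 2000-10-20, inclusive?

580

1998-08-03 is a Monday.
From 1998-08-03 to 2000-10-20 is 810 days inclusive.
810 = 7 × 115 + 5, so there are 115 full weeks plus 5 extra days.
Each full week contributes 5 weekdays (Mon–Fri): 115 × 5 = 575.
The 5 extra days are Monday, Tuesday, Wednesday, Thursday, Friday — 5 of them qualify.
Total: 575 + 5 = 580.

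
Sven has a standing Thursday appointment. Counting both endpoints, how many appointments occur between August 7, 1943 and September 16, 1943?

August 7, 1943 is a Saturday.
The range spans 41 days (inclusive of both endpoints).
41 = 7 × 5 + 6, so there are 5 full weeks plus 6 extra days.
Each full week contributes one Thursday: 5 so far.
The 6 extra days are Saturday, Sunday, Monday, Tuesday, Wednesday, Thursday — 1 of them qualifies.
Total: 5 + 1 = 6.

6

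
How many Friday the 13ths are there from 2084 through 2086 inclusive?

5

Friday-the-13ths by year:
2084: Oct
2085: Apr, Jul
2086: Sep, Dec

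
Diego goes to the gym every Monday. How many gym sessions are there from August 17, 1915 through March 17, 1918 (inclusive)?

August 17, 1915 is a Tuesday.
The range spans 944 days (inclusive of both endpoints).
944 = 7 × 134 + 6, so there are 134 full weeks plus 6 extra days.
Each full week contributes one Monday: 134 so far.
The 6 extra days are Tuesday, Wednesday, Thursday, Friday, Saturday, Sunday — none qualify.
Total: 134 + 0 = 134.

134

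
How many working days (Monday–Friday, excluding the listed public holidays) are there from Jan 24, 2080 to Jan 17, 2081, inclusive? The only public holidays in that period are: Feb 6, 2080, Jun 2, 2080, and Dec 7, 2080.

257 working days

Jan 24, 2080 is a Wednesday.
The range spans 360 days (inclusive of both endpoints).
360 = 7 × 51 + 3, so there are 51 full weeks plus 3 extra days.
Each full week contributes 5 weekdays (Mon–Fri): 51 × 5 = 255.
The 3 extra days are Wednesday, Thursday, Friday — 3 of them qualify.
Total: 255 + 3 = 258.
Holidays: Feb 6, 2080 (Tue); Jun 2, 2080 (Sun); Dec 7, 2080 (Sat).
1 of the 3 holidays fall on weekdays; the rest are weekends and were already excluded.
Business days: 258 − 1 = 257.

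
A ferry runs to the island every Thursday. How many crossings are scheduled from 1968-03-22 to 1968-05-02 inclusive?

1968-03-22 is a Friday.
From 1968-03-22 to 1968-05-02 is 42 days inclusive.
42 = 7 × 6, so the span is exactly 6 full weeks.
Each full week contributes one Thursday: 6 so far.
Total: 6.

6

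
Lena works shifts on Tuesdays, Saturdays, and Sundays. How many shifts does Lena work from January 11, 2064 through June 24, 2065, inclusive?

228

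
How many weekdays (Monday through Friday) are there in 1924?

1 January 1924 is a Tuesday.
The range spans 366 days (inclusive of both endpoints).
366 = 7 × 52 + 2, so there are 52 full weeks plus 2 extra days.
Each full week contributes 5 weekdays (Mon–Fri): 52 × 5 = 260.
The 2 extra days are Tue, Wed — 2 of them qualify.
Total: 260 + 2 = 262.

262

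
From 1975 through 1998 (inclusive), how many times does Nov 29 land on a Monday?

3

Day of week of November 29 in each year:
1975: Sat, 1976: Mon ✓, 1977: Tue, 1978: Wed, 1979: Thu, 1980: Sat, 1981: Sun, 1982: Mon ✓, 1983: Tue, 1984: Thu, 1985: Fri, 1986: Sat, 1987: Sun, 1988: Tue, 1989: Wed, 1990: Thu, 1991: Fri, 1992: Sun, 1993: Mon ✓, 1994: Tue, 1995: Wed, 1996: Fri, 1997: Sat, 1998: Sun
Mondays: 1976, 1982, 1993.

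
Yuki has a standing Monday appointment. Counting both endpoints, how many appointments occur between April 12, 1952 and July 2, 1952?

April 12, 1952 is a Saturday.
That's 82 days from start to end, counting both.
82 = 7 × 11 + 5, so there are 11 full weeks plus 5 extra days.
Each full week contributes one Monday: 11 so far.
The 5 extra days are Saturday, Sunday, Monday, Tuesday, Wednesday — 1 of them qualifies.
Total: 11 + 1 = 12.

12 Mondays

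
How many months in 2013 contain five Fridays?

4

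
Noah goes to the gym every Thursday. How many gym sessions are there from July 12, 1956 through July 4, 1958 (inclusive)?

July 12, 1956 is a Thursday.
From July 12, 1956 to July 4, 1958 is 723 days inclusive.
723 = 7 × 103 + 2, so there are 103 full weeks plus 2 extra days.
Each full week contributes one Thursday: 103 so far.
The 2 extra days are Thu, Fri — 1 of them qualifies.
Total: 103 + 1 = 104.

104 Thursdays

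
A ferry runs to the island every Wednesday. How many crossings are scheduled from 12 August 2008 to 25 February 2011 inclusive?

133 Wednesdays

12 August 2008 is a Tuesday.
From 12 August 2008 to 25 February 2011 is 928 days inclusive.
928 = 7 × 132 + 4, so there are 132 full weeks plus 4 extra days.
Each full week contributes one Wednesday: 132 so far.
The 4 extra days are Tuesday, Wednesday, Thursday, Friday — 1 of them qualifies.
Total: 132 + 1 = 133.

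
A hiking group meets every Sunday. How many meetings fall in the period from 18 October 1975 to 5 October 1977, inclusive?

103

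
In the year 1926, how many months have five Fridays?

5

A month has five Fridays exactly when Friday falls within its first (length − 28) days.
Jan: 31 days, starts Fri → 5 of Fri, Sat, Sun ✓
Feb: 28 days, starts Mon → 5 of (none)
Mar: 31 days, starts Mon → 5 of Mon, Tue, Wed
Apr: 30 days, starts Thu → 5 of Thu, Fri ✓
May: 31 days, starts Sat → 5 of Sat, Sun, Mon
Jun: 30 days, starts Tue → 5 of Tue, Wed
Jul: 31 days, starts Thu → 5 of Thu, Fri, Sat ✓
Aug: 31 days, starts Sun → 5 of Sun, Mon, Tue
Sep: 30 days, starts Wed → 5 of Wed, Thu
Oct: 31 days, starts Fri → 5 of Fri, Sat, Sun ✓
Nov: 30 days, starts Mon → 5 of Mon, Tue
Dec: 31 days, starts Wed → 5 of Wed, Thu, Fri ✓
Months with five Fridays: Jan, Apr, Jul, Oct, Dec.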